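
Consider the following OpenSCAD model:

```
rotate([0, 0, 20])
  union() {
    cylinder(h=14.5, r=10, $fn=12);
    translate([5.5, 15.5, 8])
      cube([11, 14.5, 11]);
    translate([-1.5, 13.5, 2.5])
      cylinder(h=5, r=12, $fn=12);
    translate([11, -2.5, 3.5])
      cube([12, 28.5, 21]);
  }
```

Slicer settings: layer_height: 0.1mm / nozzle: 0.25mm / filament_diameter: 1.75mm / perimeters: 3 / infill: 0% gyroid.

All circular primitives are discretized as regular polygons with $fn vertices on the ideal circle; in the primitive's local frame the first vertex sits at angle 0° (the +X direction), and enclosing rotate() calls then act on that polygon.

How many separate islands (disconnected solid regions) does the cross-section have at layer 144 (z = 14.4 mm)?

2

At z = 14.4 mm: the cylinder: section is a regular 12-gon, circumradius r=10; the cube at (5.5, 15.5) (footprint 11×14.5) is included at this height; the cylinder at (-1.5, 13.5) does not reach this height (z outside [2.5, 7.5]); the cube at (11, -2.5) (footprint 12×28.5) is included at this height; Merging all regions: the regions partially overlap (shared area 57.75 mm²), so overlapping operands fuse into one piece — 2 connected regions; (rotated 20° about Z; rotation is an isometry so areas/perimeters/island counts are preserved). Overall, the cross-section has 2 separate islands. Island count = 2.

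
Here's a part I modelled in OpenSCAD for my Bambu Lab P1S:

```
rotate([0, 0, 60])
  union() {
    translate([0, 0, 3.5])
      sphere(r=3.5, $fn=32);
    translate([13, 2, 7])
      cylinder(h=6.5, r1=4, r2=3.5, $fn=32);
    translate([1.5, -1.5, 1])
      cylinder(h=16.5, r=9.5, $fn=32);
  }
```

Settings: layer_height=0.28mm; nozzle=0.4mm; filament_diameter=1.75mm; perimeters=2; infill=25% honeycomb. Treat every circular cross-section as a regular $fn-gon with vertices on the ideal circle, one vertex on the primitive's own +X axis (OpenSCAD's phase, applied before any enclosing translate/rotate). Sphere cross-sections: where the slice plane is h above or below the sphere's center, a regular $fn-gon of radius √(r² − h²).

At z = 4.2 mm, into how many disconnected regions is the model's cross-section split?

At z = 4.2 mm: the r=3.5 sphere contributes a regular 32-gon of circumradius √(3.5²−0.7²) = 3.429; the cone at (13, 2) is absent (z outside [7, 13.5]); the r=9.5 cylinder at (1.5, -1.5) gives a regular 32-gon of circumradius 9.5 (constant along its height); Merging all regions: the r=3.5 sphere lies entirely inside the r=9.5 cylinder at (1.5, -1.5), so the union is just the r=9.5 cylinder at (1.5, -1.5) — 1 connected region; (rotated 60° about Z; rotation is an isometry so areas/perimeters/island counts are preserved). The result has 1 disconnected region.

1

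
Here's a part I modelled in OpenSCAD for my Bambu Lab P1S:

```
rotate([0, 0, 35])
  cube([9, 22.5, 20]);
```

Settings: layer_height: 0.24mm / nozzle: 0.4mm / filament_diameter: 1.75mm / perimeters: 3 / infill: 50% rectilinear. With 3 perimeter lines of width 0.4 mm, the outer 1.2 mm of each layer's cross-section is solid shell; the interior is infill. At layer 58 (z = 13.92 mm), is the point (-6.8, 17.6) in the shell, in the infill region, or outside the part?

infill

At z = 13.92 mm: the 9×22.5 cube contributes its full rectangle; (whole slice rotated 35° about Z — lengths, areas and connectivity unchanged). Overall, the cross-section is a single solid region. Undo the 35° rotation: the query point maps to (4.525, 18.317) in the un-rotated model frame. The nearest boundary edge runs (9.00, 22.50)→(0.00, 22.50); distance from the point to it = 4.18 mm. The point is inside the cross-section and 4.18 mm from the nearest boundary — more than the 1.2 mm shell width (3 × 0.4), so it's in the infill interior.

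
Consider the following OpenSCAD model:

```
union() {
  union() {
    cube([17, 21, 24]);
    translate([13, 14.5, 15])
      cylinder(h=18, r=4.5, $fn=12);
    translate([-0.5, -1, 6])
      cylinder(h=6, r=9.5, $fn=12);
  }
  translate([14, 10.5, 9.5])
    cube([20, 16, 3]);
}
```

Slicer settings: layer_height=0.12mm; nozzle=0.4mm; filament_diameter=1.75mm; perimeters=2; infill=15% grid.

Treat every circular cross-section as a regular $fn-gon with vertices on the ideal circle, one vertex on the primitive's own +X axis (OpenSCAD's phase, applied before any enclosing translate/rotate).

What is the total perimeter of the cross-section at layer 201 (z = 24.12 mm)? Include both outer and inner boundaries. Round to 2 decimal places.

At z = 24.12 mm: the cube is absent (z outside [0, 24]); the r=4.5 cylinder at (13, 14.5) contributes a regular 12-gon of circumradius 4.5 (perimeter = 2·12·4.500·sin(180°/12) = 27.95 mm); the cylinder at (-0.5, -1) is not intersected at this z (z outside [6, 12]); Taking the union: only the r=4.5 cylinder at (13, 14.5) is present, so the union is just that shape — boundary = 27.95 mm; the cube at (14, 10.5) is not intersected at this z (z outside [9.5, 12.5]); Merging all regions: only that combined region is present, so the union is just that shape — boundary = 27.95 mm. Overall, the cross-section is a single solid region. Total boundary length (outer) = 27.95 mm.

27.95 mm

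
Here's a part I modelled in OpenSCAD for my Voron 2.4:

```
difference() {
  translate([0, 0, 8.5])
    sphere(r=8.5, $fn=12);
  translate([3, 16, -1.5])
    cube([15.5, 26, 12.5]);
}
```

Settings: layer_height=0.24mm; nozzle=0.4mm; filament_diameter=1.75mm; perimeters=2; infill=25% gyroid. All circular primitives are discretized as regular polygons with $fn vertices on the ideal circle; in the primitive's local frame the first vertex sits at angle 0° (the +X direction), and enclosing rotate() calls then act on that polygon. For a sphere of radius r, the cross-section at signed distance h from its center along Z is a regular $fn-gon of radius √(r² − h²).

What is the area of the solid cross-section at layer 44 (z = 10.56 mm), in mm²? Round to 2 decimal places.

At z = 10.56 mm: the r=8.5 sphere slices to a regular 12-gon of circumradius 8.247 (√(r²−h²) with h=2.06 from center) (area = (12/2)·8.247²·sin(360°/12) = 204.02 mm²); the 15.5×26 cube at (3, 16) contributes its full rectangle (area 403.00 mm²); Taking the first minus the rest: starting from the r=8.5 sphere (204.02 mm²), the 15.5×26 cube at (3, 16) misses the remaining region (no effect) — area = 204.02 mm². Overall, the cross-section is a single solid region. Net area = 204.02 mm².

204.02 mm²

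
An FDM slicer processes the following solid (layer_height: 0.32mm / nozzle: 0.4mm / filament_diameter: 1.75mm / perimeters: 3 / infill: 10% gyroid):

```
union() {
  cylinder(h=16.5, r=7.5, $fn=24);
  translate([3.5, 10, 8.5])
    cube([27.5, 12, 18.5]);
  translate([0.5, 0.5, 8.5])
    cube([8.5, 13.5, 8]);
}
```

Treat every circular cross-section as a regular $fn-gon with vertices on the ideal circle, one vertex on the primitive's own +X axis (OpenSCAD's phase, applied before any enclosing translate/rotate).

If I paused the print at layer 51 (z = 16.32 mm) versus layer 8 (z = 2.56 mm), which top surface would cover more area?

layer 51 (z = 16.32 mm)

Layer 51 (z = 16.32): the r=7.5 cylinder contributes a regular 24-gon of circumradius 7.5 (area = (24/2)·7.500²·sin(360°/24) = 174.70 mm²); the cube at (3.5, 10) (footprint 27.5×12) is included at this height (area 330.00 mm²); the cube at (0.5, 0.5) is present — its section is the full 8.5×13.5 rectangle (area 114.75 mm²); Merging all regions: the regions partially overlap — summed areas 619.45 mm² minus the doubly-counted overlap 58.46 mm² gives 560.99 mm² — area = 560.99 mm². So its area = 560.99 mm². Layer 8 (z = 2.56): the cylinder: section is a regular 24-gon, circumradius r=7.5 (area = (24/2)·7.500²·sin(360°/24) = 174.70 mm²); the cube at (3.5, 10) does not reach this height (z outside [8.5, 27]); the cube at (0.5, 0.5) is not intersected at this z (z outside [8.5, 16.5]); Combining (union): only the r=7.5 cylinder is present, so the union is just that shape — area = 174.70 mm². So its area = 174.70 mm². Layer 51 is larger (560.99 vs 174.70 mm²).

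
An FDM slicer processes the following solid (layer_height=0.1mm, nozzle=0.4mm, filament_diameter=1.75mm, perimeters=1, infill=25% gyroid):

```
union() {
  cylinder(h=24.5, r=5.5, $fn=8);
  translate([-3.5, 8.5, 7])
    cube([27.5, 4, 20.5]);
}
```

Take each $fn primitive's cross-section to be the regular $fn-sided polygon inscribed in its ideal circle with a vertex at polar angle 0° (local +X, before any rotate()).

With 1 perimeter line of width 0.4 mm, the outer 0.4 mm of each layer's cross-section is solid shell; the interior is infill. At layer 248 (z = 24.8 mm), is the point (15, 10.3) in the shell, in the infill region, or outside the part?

At z = 24.8 mm: the cylinder is not intersected at this z (z outside [0, 24.5]); the 27.5×4 cube at (-3.5, 8.5) contributes its full rectangle; Merging all regions: only the 27.5×4 cube at (-3.5, 8.5) is present, so the union is just that shape — 1 connected region. Overall, the cross-section is a single solid region. The nearest boundary edge runs (-3.50, 8.50)→(24.00, 8.50); distance from the point to it = 1.80 mm. The point is inside the cross-section and 1.80 mm from the nearest boundary — more than the 0.4 mm shell width (1 × 0.4), so it's in the infill interior.

infill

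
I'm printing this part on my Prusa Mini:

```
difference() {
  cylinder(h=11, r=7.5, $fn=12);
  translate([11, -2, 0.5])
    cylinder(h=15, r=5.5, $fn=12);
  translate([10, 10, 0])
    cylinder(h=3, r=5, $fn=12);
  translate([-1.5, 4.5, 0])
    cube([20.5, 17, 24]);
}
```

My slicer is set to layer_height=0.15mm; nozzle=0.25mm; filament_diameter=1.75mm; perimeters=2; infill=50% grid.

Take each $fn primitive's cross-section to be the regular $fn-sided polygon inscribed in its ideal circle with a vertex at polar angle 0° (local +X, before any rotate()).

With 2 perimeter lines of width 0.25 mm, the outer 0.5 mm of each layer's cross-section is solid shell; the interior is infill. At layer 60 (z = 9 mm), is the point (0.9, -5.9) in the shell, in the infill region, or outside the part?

infill

At z = 9 mm: the r=7.5 cylinder gives a regular 12-gon of circumradius 7.5 (constant along its height); the r=5.5 cylinder at (11, -2) gives a regular 12-gon of circumradius 5.5 (constant along its height); the cylinder at (10, 10) is absent (z outside [0, 3]); the cube at (-1.5, 4.5) is present — its section is the full 20.5×17 rectangle; Subtracting the remaining from the first: starting from the r=7.5 cylinder, the r=5.5 cylinder at (11, -2) partially overlaps it — only the 6.17 mm² overlap (of its 90.75 mm²) is removed, clipping the outline; the 20.5×17 cube at (-1.5, 4.5) partially overlaps it — only the 15.55 mm² overlap (of its 348.50 mm²) is removed, clipping the outline — 1 connected region. Overall, the cross-section is a single solid region. The nearest boundary edge runs (3.75, -6.50)→(-0.00, -7.50); distance from the point to it = 1.31 mm. The point is inside the cross-section and 1.31 mm from the nearest boundary — more than the 0.5 mm shell width (2 × 0.25), so it's in the infill interior.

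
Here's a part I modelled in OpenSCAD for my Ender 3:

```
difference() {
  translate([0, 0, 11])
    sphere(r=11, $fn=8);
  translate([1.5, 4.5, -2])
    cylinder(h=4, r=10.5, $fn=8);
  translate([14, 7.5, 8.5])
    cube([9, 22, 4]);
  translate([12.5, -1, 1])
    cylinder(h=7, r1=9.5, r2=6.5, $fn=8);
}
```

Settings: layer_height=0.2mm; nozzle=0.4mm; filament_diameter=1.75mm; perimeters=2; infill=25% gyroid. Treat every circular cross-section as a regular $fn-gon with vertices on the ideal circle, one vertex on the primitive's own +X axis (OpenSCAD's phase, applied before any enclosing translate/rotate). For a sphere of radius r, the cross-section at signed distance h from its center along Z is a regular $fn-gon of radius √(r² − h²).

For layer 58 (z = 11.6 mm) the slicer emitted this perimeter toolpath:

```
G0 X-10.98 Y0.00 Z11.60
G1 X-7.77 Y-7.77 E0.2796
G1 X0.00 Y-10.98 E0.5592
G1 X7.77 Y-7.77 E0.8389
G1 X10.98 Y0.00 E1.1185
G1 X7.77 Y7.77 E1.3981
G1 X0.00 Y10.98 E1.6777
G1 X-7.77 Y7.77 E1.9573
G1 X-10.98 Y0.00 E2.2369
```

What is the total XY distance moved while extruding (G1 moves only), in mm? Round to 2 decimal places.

67.26 mm

Sum the Euclidean lengths of each G1 segment: total = 67.26 mm.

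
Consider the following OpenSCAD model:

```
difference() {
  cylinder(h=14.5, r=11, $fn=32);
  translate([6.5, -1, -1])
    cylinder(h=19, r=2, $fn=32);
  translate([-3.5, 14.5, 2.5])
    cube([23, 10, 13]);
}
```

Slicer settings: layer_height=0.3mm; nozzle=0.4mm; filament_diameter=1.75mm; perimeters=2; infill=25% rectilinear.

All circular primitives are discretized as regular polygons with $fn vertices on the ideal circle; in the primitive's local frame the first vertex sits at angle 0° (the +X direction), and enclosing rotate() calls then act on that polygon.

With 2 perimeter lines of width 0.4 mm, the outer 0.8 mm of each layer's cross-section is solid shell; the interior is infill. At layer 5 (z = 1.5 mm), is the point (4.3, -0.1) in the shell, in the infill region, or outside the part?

At z = 1.5 mm: the r=11 cylinder contributes a regular 32-gon of circumradius 11; the r=2 cylinder at (6.5, -1) contributes a regular 32-gon of circumradius 2; the cube at (-3.5, 14.5) does not reach this height (z outside [2.5, 15.5]); Taking the first minus the rest: starting from the r=11 cylinder, the r=2 cylinder at (6.5, -1) lies wholly inside it (removes its full 12.49 mm² and its 12.55 mm outline becomes a hole wall) — 1 connected region with 1 hole. Overall, the cross-section is one region with 1 hole. The nearest boundary edge runs (4.84, 0.11)→(4.65, -0.23); distance from the point to it = 0.38 mm. The point is inside the cross-section, 0.38 mm from the nearest boundary — within the 0.8 mm shell band (2 × 0.4).

shell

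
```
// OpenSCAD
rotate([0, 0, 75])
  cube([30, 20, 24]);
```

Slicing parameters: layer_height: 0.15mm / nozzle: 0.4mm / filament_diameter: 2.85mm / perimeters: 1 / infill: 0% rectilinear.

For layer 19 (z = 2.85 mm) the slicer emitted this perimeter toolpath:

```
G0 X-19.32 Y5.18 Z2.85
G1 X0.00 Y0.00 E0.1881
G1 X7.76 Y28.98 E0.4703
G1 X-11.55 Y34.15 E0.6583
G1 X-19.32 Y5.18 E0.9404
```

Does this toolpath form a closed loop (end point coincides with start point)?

Start point (G0): (-19.32, 5.18). End point (last G1): the path returns to the start — closed.

yes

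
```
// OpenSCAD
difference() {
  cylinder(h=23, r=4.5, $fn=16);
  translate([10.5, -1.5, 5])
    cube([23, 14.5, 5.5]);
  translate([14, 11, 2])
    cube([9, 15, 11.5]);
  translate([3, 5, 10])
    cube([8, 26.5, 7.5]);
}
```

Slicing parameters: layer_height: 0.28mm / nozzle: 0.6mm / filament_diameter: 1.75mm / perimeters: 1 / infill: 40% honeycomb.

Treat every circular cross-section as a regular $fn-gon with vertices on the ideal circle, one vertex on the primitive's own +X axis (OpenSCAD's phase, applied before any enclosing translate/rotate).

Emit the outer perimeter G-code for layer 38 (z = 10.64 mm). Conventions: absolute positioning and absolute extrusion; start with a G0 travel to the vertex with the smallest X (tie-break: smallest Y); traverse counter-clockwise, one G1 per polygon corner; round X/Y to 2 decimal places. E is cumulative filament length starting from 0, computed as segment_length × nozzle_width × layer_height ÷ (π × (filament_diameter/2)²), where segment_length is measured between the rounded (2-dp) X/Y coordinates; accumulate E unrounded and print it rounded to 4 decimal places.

At z = 10.64 mm: the r=4.5 cylinder gives a regular 16-gon of circumradius 4.5 (constant along its height); the cube at (10.5, -1.5) is absent (z outside [5, 10.5]); the 9×15 cube at (14, 11) contributes its full rectangle; the 8×26.5 cube at (3, 5) contributes its full rectangle; Subtracting the remaining from the first: starting from the r=4.5 cylinder, the 9×15 cube at (14, 11) misses the remaining region (no effect); the 8×26.5 cube at (3, 5) misses the remaining region (no effect) — 1 connected region. The outline is a single polygon with 16 vertices. Extrusion per mm of travel: 0.6 × 0.28 / (π × 0.875²) = 0.069846. Accumulating E over each segment gives final E = 1.9622.

G0 X-4.50 Y0.00 Z10.64
G1 X-4.16 Y-1.72 E0.1225
G1 X-3.18 Y-3.18 E0.2453
G1 X-1.72 Y-4.16 E0.3681
G1 X0.00 Y-4.50 E0.4906
G1 X1.72 Y-4.16 E0.6130
G1 X3.18 Y-3.18 E0.7358
G1 X4.16 Y-1.72 E0.8587
G1 X4.50 Y0.00 E0.9811
G1 X4.16 Y1.72 E1.1036
G1 X3.18 Y3.18 E1.2264
G1 X1.72 Y4.16 E1.3492
G1 X0.00 Y4.50 E1.4717
G1 X-1.72 Y4.16 E1.5941
G1 X-3.18 Y3.18 E1.7169
G1 X-4.16 Y1.72 E1.8398
G1 X-4.50 Y0.00 E1.9622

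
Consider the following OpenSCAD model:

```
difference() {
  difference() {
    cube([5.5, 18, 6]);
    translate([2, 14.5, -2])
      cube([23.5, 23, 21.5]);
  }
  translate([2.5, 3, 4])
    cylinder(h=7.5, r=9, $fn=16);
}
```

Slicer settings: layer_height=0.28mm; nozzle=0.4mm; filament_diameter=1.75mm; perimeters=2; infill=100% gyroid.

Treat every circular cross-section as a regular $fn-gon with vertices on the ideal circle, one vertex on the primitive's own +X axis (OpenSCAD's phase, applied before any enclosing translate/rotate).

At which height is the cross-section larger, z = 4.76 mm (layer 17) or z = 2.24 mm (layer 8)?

layer 8 (z = 2.24 mm)

Layer 17 (z = 4.76): the cube (footprint 5.5×18) is included at this height (area 99.00 mm²); the cube at (2, 14.5) (footprint 23.5×23) is included at this height (area 540.50 mm²); Subtracting the remaining from the first: starting from the 5.5×18 cube (99.00 mm²), the 23.5×23 cube at (2, 14.5) partially overlaps it — only the 12.25 mm² overlap (of its 540.50 mm²) is removed, clipping the outline — area = 86.75 mm²; the cylinder at (2.5, 3): section is a regular 16-gon, circumradius r=9 (area = (16/2)·9.000²·sin(360°/16) = 247.98 mm²); Subtracting the remaining from the first: starting from the result so far (86.75 mm²), the r=9 cylinder at (2.5, 3) partially overlaps it — only the 64.48 mm² overlap (of its 247.98 mm²) is removed, clipping the outline — area = 22.27 mm². So its area = 22.27 mm². Layer 8 (z = 2.24): the 5.5×18 cube contributes its full rectangle (area 99.00 mm²); the 23.5×23 cube at (2, 14.5) contributes its full rectangle (area 540.50 mm²); Taking the first minus the rest: starting from the 5.5×18 cube (99.00 mm²), the 23.5×23 cube at (2, 14.5) partially overlaps it — only the 12.25 mm² overlap (of its 540.50 mm²) is removed, clipping the outline — area = 86.75 mm²; the cylinder at (2.5, 3) does not reach this height (z outside [4, 11.5]); Taking the first minus the rest: none of the subtracted shapes is present at this height, so the result so far is unchanged — area = 86.75 mm². So its area = 86.75 mm². Layer 8 is larger (86.75 vs 22.27 mm²).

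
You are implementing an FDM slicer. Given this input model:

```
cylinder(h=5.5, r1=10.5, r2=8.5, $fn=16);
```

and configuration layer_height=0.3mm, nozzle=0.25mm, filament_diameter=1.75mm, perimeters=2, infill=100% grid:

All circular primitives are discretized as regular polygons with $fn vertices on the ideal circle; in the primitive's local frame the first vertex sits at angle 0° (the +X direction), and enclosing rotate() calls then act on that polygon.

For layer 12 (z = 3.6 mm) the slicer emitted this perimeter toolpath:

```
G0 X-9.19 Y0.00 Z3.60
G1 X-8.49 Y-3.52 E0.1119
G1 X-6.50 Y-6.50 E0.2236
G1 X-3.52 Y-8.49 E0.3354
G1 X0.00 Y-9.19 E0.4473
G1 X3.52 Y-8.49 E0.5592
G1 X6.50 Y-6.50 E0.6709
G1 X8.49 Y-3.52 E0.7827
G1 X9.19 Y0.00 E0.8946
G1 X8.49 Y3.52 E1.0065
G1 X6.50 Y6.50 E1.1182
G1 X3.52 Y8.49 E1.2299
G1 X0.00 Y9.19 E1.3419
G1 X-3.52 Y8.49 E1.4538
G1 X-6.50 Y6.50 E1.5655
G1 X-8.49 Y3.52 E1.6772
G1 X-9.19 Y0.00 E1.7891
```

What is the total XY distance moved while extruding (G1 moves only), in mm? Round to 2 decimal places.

57.38 mm

Sum the Euclidean lengths of each G1 segment: total = 57.38 mm.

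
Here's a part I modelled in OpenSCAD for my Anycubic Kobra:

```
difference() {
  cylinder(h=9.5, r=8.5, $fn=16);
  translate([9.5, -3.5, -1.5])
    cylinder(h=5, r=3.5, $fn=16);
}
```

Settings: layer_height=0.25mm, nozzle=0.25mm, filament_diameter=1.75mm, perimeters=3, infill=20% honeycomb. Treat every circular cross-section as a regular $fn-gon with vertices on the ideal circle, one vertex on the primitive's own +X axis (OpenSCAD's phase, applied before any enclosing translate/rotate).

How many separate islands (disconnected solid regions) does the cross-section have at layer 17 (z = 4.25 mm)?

1

At z = 4.25 mm: the r=8.5 cylinder gives a regular 16-gon of circumradius 8.5 (constant along its height); the cylinder at (9.5, -3.5) does not reach this height (z outside [-1.5, 3.5]); Subtracting the remaining from the first: none of the subtracted shapes is present at this height, so the r=8.5 cylinder is unchanged — 1 connected region. Overall, the cross-section is a single solid region. Island count = 1.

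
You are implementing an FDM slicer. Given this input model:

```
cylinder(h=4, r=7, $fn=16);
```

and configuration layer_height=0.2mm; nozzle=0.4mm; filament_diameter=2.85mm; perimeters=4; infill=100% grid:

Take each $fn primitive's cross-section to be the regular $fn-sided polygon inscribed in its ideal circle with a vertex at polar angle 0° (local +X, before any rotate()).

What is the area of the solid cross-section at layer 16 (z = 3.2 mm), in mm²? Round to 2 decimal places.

At z = 3.2 mm: the r=7 cylinder contributes a regular 16-gon of circumradius 7 (area = (16/2)·7.000²·sin(360°/16) = 150.01 mm²). Overall, the cross-section is a single solid region. Net area = 150.01 mm².

150.01 mm²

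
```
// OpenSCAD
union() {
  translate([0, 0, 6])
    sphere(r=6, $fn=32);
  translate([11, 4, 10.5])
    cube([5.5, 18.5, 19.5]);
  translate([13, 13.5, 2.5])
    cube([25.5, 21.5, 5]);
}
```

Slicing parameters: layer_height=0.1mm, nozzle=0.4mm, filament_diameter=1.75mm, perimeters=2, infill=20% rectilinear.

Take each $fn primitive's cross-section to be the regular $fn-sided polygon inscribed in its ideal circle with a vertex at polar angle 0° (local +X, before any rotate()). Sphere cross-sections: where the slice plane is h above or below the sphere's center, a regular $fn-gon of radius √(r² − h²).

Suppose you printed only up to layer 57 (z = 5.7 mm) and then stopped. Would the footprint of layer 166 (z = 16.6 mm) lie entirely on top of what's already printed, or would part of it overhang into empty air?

Compare the two slices. At z = 5.7: the r=6 sphere slices to a regular 32-gon of circumradius 5.992 (√(r²−h²) with h=0.3 from center) (area = (32/2)·5.992²·sin(360°/32) = 112.09 mm²); the cube at (11, 4) is absent (z outside [10.5, 30]); the cube at (13, 13.5) (footprint 25.5×21.5) is included at this height (area 548.25 mm²); Merging all regions: the 2 present regions are separate (no shared area or edge), so areas and boundary lengths simply add and each stays a separate island — area = 660.34 mm². At z = 16.6: the sphere is absent (|z−center|=10.600 > r=6); the cube at (11, 4) is present — its section is the full 5.5×18.5 rectangle (area 101.75 mm²); the cube at (13, 13.5) is absent (z outside [2.5, 7.5]); Merging all regions: only the 5.5×18.5 cube at (11, 4) is present, so the union is just that shape — area = 101.75 mm². Checking containment: at z = 16.6 the cross-section extends beyond the z = 5.7 cross-section by about 70.25 mm².

part overhangs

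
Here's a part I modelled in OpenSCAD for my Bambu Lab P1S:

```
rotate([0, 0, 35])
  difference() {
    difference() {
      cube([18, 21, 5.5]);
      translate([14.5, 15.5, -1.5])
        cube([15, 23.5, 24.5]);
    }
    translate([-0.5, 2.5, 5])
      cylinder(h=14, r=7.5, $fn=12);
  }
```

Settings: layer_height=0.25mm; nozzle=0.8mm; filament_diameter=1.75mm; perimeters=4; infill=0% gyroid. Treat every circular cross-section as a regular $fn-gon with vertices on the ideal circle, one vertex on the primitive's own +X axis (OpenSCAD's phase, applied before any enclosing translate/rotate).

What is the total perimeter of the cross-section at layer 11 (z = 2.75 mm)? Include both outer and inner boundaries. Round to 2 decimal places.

At z = 2.75 mm: the cube is present — its section is the full 18×21 rectangle (perimeter 78.00 mm); the cube at (14.5, 15.5) (footprint 15×23.5) is included at this height (perimeter 77.00 mm); Subtracting the remaining from the first: starting from the 18×21 cube, the 15×23.5 cube at (14.5, 15.5) partially overlaps it — only the 19.25 mm² overlap (of its 352.50 mm²) is removed, clipping the outline — boundary = 78.00 mm; the cylinder at (-0.5, 2.5) is absent (z outside [5, 19]); After the difference (first − rest): none of the subtracted shapes is present at this height, so that combined region is unchanged — boundary = 78.00 mm; (whole slice rotated 35° about Z — lengths, areas and connectivity unchanged). Overall, the cross-section is a single solid region. Total boundary length (outer) = 78.00 mm.

78.00 mm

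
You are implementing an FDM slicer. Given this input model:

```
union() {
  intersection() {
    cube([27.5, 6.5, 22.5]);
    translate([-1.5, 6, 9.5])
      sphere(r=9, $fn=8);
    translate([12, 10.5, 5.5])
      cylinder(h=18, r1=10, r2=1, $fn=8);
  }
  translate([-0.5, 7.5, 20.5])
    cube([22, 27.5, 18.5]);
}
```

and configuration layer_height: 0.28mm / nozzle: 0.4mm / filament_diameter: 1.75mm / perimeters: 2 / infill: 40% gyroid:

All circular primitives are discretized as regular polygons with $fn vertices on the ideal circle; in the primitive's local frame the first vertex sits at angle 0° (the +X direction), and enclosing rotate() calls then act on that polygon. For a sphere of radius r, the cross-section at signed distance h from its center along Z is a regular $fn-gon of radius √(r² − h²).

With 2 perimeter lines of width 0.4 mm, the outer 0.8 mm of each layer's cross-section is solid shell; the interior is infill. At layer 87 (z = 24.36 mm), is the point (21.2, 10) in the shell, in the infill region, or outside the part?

shell

At z = 24.36 mm: the cube is not intersected at this z (z outside [0, 22.5]); the sphere at (-1.5, 6) does not reach this height (|z−center|=14.860 > r=9); the cone at (12, 10.5) does not reach this height (z outside [5.5, 23.5]); Taking the intersection: at least one operand is absent at this height, so nothing remains; the cube at (-0.5, 7.5) (footprint 22×27.5) is included at this height; Taking the union: only the 22×27.5 cube at (-0.5, 7.5) is present, so the union is just that shape — 1 connected region. Overall, the cross-section is a single solid region. The nearest boundary edge runs (21.50, 7.50)→(21.50, 35.00); distance from the point to it = 0.30 mm. The point is inside the cross-section, 0.30 mm from the nearest boundary — within the 0.8 mm shell band (2 × 0.4).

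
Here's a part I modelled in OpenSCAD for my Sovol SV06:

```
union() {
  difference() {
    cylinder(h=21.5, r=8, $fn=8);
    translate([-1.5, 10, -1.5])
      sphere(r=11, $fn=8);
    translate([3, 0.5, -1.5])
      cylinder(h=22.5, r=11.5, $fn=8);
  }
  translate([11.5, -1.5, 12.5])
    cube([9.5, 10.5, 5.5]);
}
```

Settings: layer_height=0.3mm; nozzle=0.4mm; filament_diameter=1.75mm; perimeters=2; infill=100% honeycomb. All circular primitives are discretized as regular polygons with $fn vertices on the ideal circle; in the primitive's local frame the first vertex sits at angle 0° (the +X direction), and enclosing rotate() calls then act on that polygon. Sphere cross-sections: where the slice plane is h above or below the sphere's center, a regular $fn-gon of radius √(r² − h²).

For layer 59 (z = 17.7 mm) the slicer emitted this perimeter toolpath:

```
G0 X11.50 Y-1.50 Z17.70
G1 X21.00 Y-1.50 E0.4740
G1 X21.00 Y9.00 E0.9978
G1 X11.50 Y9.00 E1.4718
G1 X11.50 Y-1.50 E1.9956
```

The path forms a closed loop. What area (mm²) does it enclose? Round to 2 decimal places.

99.75 mm²

Apply the shoelace formula to the sequence of (X, Y) vertices; enclosed area = 99.75 mm².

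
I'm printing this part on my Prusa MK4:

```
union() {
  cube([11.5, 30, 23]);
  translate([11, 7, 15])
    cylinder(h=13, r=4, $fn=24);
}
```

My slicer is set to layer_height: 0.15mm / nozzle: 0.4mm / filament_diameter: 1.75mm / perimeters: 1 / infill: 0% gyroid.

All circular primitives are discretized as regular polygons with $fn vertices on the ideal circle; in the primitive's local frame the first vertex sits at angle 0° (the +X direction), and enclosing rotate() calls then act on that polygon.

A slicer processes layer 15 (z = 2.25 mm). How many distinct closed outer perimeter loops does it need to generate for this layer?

At z = 2.25 mm: the 11.5×30 cube contributes its full rectangle; the cylinder at (11, 7) does not reach this height (z outside [15, 28]); Merging all regions: only the 11.5×30 cube is present, so the union is just that shape — 1 connected region. The result has 1 disconnected region.

1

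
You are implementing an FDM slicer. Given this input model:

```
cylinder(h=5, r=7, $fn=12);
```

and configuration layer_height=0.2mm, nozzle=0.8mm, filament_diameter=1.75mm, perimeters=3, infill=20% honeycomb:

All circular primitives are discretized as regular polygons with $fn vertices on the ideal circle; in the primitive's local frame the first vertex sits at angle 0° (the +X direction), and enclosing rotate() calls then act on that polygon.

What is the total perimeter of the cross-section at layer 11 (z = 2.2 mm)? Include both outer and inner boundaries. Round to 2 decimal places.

43.48 mm

At z = 2.2 mm: the r=7 cylinder gives a regular 12-gon of circumradius 7 (constant along its height) (perimeter = 2·12·7.000·sin(180°/12) = 43.48 mm). Overall, the cross-section is a single solid region. Total boundary length (outer) = 43.48 mm.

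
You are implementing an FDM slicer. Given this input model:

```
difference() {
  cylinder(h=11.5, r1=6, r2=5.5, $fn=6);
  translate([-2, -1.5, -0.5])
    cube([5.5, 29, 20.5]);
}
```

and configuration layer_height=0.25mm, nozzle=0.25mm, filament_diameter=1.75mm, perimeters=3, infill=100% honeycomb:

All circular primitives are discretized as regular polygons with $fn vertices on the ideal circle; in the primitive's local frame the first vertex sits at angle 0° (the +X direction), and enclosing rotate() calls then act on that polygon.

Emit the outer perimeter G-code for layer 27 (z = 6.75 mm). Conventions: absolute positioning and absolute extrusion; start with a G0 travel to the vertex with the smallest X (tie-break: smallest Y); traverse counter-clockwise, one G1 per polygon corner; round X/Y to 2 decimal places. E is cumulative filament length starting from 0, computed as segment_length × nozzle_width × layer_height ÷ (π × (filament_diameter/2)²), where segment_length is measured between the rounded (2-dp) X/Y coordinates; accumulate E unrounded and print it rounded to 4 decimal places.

G0 X-5.71 Y0.00 Z6.75
G1 X-2.85 Y-4.94 E0.1483
G1 X2.85 Y-4.94 E0.2964
G1 X5.71 Y0.00 E0.4448
G1 X3.50 Y3.82 E0.5594
G1 X3.50 Y-1.50 E0.6977
G1 X-2.00 Y-1.50 E0.8406
G1 X-2.00 Y4.94 E1.0079
G1 X-2.85 Y4.94 E1.0300
G1 X-5.71 Y0.00 E1.1783

At z = 6.75 mm: the cone: at t=0.587 of its height the radius interpolates to r₁+(r₂−r₁)t = 5.707, giving a regular 6-gon of that circumradius; the cube at (-2, -1.5) (footprint 5.5×29) is included at this height; Taking the first minus the rest: starting from the cone, the 5.5×29 cube at (-2, -1.5) partially overlaps it — only the 35.07 mm² overlap (of its 159.50 mm²) is removed, clipping the outline — 1 connected region. The outline is a single polygon with 9 vertices. Extrusion per mm of travel: 0.25 × 0.25 / (π × 0.875²) = 0.025984. Accumulating E over each segment gives final E = 1.1783.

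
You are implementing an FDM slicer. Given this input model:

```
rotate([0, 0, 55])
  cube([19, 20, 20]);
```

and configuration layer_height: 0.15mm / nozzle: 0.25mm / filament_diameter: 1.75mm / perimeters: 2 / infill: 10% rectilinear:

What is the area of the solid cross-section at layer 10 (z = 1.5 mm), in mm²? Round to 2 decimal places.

380.00 mm²

At z = 1.5 mm: the 19×20 cube contributes its full rectangle (area 380.00 mm²); (rotated 55° about Z; rotation is an isometry so areas/perimeters/island counts are preserved). Overall, the cross-section is a single solid region. Net area = 380.00 mm².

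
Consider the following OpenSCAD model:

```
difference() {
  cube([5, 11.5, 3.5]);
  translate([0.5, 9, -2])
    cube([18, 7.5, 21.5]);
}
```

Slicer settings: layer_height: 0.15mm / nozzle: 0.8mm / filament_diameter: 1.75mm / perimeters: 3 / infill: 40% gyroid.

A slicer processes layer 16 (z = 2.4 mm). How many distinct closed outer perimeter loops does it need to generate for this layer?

1

At z = 2.4 mm: the cube is present — its section is the full 5×11.5 rectangle; the cube at (0.5, 9) is present — its section is the full 18×7.5 rectangle; Taking the first minus the rest: starting from the 5×11.5 cube, the 18×7.5 cube at (0.5, 9) partially overlaps it — only the 11.25 mm² overlap (of its 135.00 mm²) is removed, clipping the outline — 1 connected region. The result has 1 disconnected region.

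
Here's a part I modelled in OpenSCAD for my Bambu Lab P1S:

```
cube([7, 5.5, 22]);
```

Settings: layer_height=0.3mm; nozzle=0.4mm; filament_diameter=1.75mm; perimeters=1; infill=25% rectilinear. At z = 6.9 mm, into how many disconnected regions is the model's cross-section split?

At z = 6.9 mm: the cube (footprint 7×5.5) is included at this height. The result has 1 disconnected region.

1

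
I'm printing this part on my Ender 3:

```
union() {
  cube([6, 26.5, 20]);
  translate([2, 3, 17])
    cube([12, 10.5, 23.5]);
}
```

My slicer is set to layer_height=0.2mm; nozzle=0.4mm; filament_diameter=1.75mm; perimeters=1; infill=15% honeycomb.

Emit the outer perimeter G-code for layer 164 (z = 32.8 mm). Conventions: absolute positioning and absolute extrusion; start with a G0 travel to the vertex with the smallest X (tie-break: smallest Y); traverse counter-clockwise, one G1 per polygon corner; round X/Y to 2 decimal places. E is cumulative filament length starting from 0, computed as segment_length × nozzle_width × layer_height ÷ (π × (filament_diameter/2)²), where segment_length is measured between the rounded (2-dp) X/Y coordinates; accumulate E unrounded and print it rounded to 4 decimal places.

G0 X2.00 Y3.00 Z32.80
G1 X14.00 Y3.00 E0.3991
G1 X14.00 Y13.50 E0.7484
G1 X2.00 Y13.50 E1.1475
G1 X2.00 Y3.00 E1.4967

At z = 32.8 mm: the cube is absent (z outside [0, 20]); the 12×10.5 cube at (2, 3) contributes its full rectangle; Taking the union: only the 12×10.5 cube at (2, 3) is present, so the union is just that shape — 1 connected region. The outline is a single polygon with 4 vertices. Extrusion per mm of travel: 0.4 × 0.2 / (π × 0.875²) = 0.033260. Accumulating E over each segment gives final E = 1.4967.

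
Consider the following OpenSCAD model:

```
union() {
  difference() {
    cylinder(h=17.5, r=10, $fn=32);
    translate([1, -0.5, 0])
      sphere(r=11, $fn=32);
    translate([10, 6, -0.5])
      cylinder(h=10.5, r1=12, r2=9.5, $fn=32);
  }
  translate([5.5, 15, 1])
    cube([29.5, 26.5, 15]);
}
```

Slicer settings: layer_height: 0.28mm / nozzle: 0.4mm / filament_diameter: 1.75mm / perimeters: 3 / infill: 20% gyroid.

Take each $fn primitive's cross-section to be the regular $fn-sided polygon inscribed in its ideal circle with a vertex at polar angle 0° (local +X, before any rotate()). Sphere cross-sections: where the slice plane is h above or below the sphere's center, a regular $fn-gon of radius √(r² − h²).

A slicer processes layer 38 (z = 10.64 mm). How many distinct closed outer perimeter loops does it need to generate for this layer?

At z = 10.64 mm: the r=10 cylinder contributes a regular 32-gon of circumradius 10; the r=11 sphere at (1, -0.5) slices to a regular 32-gon of circumradius 2.791 (√(r²−h²) with h=10.64 from center); the cone at (10, 6) is not intersected at this z (z outside [-0.5, 10]); After the difference (first − rest): starting from the r=10 cylinder, the r=11 sphere at (1, -0.5) lies wholly inside it (removes its full 24.32 mm² and its 17.51 mm outline becomes a hole wall) — 1 connected region with 1 hole; the 29.5×26.5 cube at (5.5, 15) contributes its full rectangle; Combining (union): the 2 present regions are separate (no shared area or edge), so areas and boundary lengths simply add and each stays a separate island — 2 connected regions with 1 hole. The result has 2 disconnected regions.

2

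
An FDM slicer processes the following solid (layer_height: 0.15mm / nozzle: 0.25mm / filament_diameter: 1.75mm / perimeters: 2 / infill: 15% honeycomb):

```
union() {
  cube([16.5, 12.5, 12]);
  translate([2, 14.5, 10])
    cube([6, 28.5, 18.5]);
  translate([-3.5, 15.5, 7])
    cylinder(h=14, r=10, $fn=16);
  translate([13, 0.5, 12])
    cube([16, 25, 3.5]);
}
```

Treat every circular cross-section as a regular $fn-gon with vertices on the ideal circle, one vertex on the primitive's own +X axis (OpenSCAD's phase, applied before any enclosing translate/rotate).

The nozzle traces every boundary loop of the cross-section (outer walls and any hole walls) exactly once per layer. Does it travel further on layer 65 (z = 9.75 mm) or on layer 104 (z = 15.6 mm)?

Layer 65 (z = 9.75): the 16.5×12.5 cube contributes its full rectangle (perimeter 58.00 mm); the cube at (2, 14.5) is absent (z outside [10, 28.5]); the r=10 cylinder at (-3.5, 15.5) gives a regular 16-gon of circumradius 10 (constant along its height) (perimeter = 2·16·10.000·sin(180°/16) = 62.43 mm); the cube at (13, 0.5) does not reach this height (z outside [12, 15.5]); Combining (union): the regions partially overlap (shared area 24.15 mm²), so the edge portions inside another operand are dropped and the merged outline is re-measured after clipping — boundary = 99.24 mm. So its perimeter = 99.24 mm. Layer 104 (z = 15.6): the cube does not reach this height (z outside [0, 12]); the cube at (2, 14.5) is present — its section is the full 6×28.5 rectangle (perimeter 69.00 mm); the r=10 cylinder at (-3.5, 15.5) gives a regular 16-gon of circumradius 10 (constant along its height) (perimeter = 2·16·10.000·sin(180°/16) = 62.43 mm); the cube at (13, 0.5) is not intersected at this z (z outside [12, 15.5]); Taking the union: the regions partially overlap (shared area 29.60 mm²), so the edge portions inside another operand are dropped and the merged outline is re-measured after clipping — boundary = 107.29 mm. So its perimeter = 107.29 mm. Layer 104 is larger (107.29 vs 99.24 mm).

layer 104 (z = 15.6 mm)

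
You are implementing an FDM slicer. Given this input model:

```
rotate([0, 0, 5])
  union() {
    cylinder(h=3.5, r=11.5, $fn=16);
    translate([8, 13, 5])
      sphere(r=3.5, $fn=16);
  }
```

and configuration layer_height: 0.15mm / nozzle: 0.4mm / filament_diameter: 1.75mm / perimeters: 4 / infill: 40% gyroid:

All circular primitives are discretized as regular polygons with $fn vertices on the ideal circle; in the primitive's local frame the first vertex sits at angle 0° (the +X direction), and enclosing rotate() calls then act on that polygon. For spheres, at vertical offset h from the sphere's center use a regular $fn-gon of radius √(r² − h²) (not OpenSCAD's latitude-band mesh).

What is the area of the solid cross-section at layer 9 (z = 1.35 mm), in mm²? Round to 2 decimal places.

404.88 mm²

At z = 1.35 mm: the cylinder: section is a regular 16-gon, circumradius r=11.5 (area = (16/2)·11.500²·sin(360°/16) = 404.88 mm²); the sphere at (8, 13) does not reach this height (|z−center|=3.650 > r=3.5); Merging all regions: only the r=11.5 cylinder is present, so the union is just that shape — area = 404.88 mm²; (rotated 5° about Z; rotation is an isometry so areas/perimeters/island counts are preserved). Overall, the cross-section is a single solid region. Net area = 404.88 mm².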